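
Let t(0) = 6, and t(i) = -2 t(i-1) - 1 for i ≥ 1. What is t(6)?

t(1) = -2·6 - 1 = -13
t(2) = -2·(-13) - 1 = 25
t(3) = -2·25 - 1 = -51
t(4) = -2·(-51) - 1 = 101
t(5) = -2·101 - 1 = -203
t(6) = -2·(-203) - 1 = 405

405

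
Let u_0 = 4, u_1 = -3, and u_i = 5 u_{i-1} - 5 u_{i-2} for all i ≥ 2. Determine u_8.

u_2 = 5*(-3) - 5*4 = -35
u_3 = 5*(-35) - 5*(-3) = -160
u_4 = 5*(-160) - 5*(-35) = -625
u_5 = 5*(-625) - 5*(-160) = -2325
u_6 = 5*(-2325) - 5*(-625) = -8500
u_7 = 5*(-8500) - 5*(-2325) = -30875
u_8 = 5*(-30875) - 5*(-8500) = -111875

-111875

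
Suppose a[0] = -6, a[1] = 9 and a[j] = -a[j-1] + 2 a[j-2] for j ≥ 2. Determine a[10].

a[2] = -9 + 2·(-6) = -21
a[3] = -(-21) + 2·9 = 39
a[4] = -39 + 2·(-21) = -81
a[5] = -(-81) + 2·39 = 159
a[6] = -159 + 2·(-81) = -321
a[7] = -(-321) + 2·159 = 639
a[8] = -639 + 2·(-321) = -1281
a[9] = -(-1281) + 2·639 = 2559
a[10] = -2559 + 2·(-1281) = -5121

-5121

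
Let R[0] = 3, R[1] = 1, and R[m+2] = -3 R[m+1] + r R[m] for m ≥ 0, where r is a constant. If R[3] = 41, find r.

-4

R[2] = -3 + 3r
R[3] = 9 - 8r
So 9 - 8r = 41, giving r = -4.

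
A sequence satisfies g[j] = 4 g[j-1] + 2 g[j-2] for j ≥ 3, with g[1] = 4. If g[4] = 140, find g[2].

Let g[2] = v.
g[3] = 8 + 4v
g[4] = 32 + 18v
So 32 + 18v = 140, giving v = 6.

6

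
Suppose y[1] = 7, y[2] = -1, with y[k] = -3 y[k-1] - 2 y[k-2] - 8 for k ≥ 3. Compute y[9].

-2203

y[3] = -3(-1) - 2(7) - 8 = -19
y[4] = -3(-19) - 2(-1) - 8 = 51
y[5] = -3(51) - 2(-19) - 8 = -123
y[6] = -3(-123) - 2(51) - 8 = 259
y[7] = -3(259) - 2(-123) - 8 = -539
y[8] = -3(-539) - 2(259) - 8 = 1091
y[9] = -3(1091) - 2(-539) - 8 = -2203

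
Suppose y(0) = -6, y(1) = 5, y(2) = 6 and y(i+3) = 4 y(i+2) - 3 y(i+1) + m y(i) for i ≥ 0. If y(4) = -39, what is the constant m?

y(3) = 9 - 6m
y(4) = 18 - 19m
So 18 - 19m = -39, giving m = 3.

3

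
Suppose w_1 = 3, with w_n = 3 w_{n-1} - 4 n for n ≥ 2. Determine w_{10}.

-39343

w_2 = 3*3 - 8 = 1
w_3 = 3*1 - 12 = -9
w_4 = 3*(-9) - 16 = -43
w_5 = 3*(-43) - 20 = -149
w_6 = 3*(-149) - 24 = -471
w_7 = 3*(-471) - 28 = -1441
w_8 = 3*(-1441) - 32 = -4355
w_9 = 3*(-4355) - 36 = -13101
w_{10} = 3*(-13101) - 40 = -39343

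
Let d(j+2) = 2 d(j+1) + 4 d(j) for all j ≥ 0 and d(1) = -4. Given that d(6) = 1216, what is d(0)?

7

Let d(0) = v.
d(2) = -8 + 4v
d(3) = -32 + 8v
d(4) = -96 + 32v
d(5) = -320 + 96v
d(6) = -1024 + 320v
So -1024 + 320v = 1216, giving v = 7.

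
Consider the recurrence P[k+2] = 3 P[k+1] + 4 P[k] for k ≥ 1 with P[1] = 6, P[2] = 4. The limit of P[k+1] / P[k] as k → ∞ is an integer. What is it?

The characteristic equation is r^2 - 3r - 4 = 0, which factors as (r - 4)(r + 1) = 0.
So the roots are 4 and -1. Since |4| > |-1| and the coefficient of 4^k is non-zero, the ratio tends to 4.

4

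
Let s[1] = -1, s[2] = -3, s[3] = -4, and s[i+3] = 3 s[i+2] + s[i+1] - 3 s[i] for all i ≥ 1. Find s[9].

s[4] = 3*(-4) + (-3) - 3*(-1) = -12
s[5] = 3*(-12) + (-4) - 3*(-3) = -31
s[6] = 3*(-31) + (-12) - 3*(-4) = -93
s[7] = 3*(-93) + (-31) - 3*(-12) = -274
s[8] = 3*(-274) + (-93) - 3*(-31) = -822
s[9] = 3*(-822) + (-274) - 3*(-93) = -2461

-2461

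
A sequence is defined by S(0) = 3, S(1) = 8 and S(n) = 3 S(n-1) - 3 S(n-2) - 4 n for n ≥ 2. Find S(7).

-688

S(2) = 3·8 - 3·3 - 8 = 7
S(3) = 3·7 - 3·8 - 12 = -15
S(4) = 3·(-15) - 3·7 - 16 = -82
S(5) = 3·(-82) - 3·(-15) - 20 = -221
S(6) = 3·(-221) - 3·(-82) - 24 = -441
S(7) = 3·(-441) - 3·(-221) - 28 = -688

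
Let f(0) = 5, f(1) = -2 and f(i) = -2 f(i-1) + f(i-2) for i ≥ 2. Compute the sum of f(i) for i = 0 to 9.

-2829

f(2) = -2·(-2) + 5 = 9
f(3) = -2·9 + (-2) = -20
f(4) = -2·(-20) + 9 = 49
f(5) = -2·49 + (-20) = -118
f(6) = -2·(-118) + 49 = 285
f(7) = -2·285 + (-118) = -688
f(8) = -2·(-688) + 285 = 1661
f(9) = -2·1661 + (-688) = -4010
Sum = 5 + (-2) + 9 + (-20) + 49 + (-118) + 285 + (-688) + 1661 + (-4010) = -2829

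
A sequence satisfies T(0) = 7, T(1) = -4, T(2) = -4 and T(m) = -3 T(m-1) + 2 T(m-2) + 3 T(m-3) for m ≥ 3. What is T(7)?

3613

T(3) = -3(-4) + 2(-4) + 3(7) = 25
T(4) = -3(25) + 2(-4) + 3(-4) = -95
T(5) = -3(-95) + 2(25) + 3(-4) = 323
T(6) = -3(323) + 2(-95) + 3(25) = -1084
T(7) = -3(-1084) + 2(323) + 3(-95) = 3613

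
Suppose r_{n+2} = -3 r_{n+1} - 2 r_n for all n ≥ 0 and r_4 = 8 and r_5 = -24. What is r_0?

Rearranging, r_{n-2} = (r_n + 3 r_{n-1}) / -2.
r_3 = (-24 + 3*8) / -2 = 0/-2 = 0
r_2 = (8 + 3*0) / -2 = 8/-2 = -4
r_1 = (0 + 3*(-4)) / -2 = -12/-2 = 6
r_0 = (-4 + 3*6) / -2 = 14/-2 = -7

-7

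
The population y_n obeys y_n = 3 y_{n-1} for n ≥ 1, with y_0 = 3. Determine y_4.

y_1 = 3(3) = 9
y_2 = 3(9) = 27
y_3 = 3(27) = 81
y_4 = 3(81) = 243

243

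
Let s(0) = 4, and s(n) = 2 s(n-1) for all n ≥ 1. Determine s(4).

64

s(1) = 2(4) = 8
s(2) = 2(8) = 16
s(3) = 2(16) = 32
s(4) = 2(32) = 64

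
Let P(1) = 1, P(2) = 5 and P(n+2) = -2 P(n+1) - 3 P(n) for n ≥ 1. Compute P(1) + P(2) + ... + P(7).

P(3) = -2(5) - 3(1) = -13
P(4) = -2(-13) - 3(5) = 11
P(5) = -2(11) - 3(-13) = 17
P(6) = -2(17) - 3(11) = -67
P(7) = -2(-67) - 3(17) = 83
Sum = 1 + 5 + (-13) + 11 + 17 + (-67) + 83 = 37

37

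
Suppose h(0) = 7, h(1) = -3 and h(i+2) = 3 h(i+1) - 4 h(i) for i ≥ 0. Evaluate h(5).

h(2) = 3(-3) - 4(7) = -37
h(3) = 3(-37) - 4(-3) = -99
h(4) = 3(-99) - 4(-37) = -149
h(5) = 3(-149) - 4(-99) = -51

-51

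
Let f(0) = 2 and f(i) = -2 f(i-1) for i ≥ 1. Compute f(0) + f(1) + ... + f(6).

f(1) = -2*2 = -4
f(2) = -2*(-4) = 8
f(3) = -2*8 = -16
f(4) = -2*(-16) = 32
f(5) = -2*32 = -64
f(6) = -2*(-64) = 128
Sum = 2 + (-4) + 8 + (-16) + 32 + (-64) + 128 = 86

86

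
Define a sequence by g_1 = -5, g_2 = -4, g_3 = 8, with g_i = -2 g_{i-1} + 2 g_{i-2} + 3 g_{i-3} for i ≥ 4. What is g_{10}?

-6111

g_4 = -2(8) + 2(-4) + 3(-5) = -39
g_5 = -2(-39) + 2(8) + 3(-4) = 82
g_6 = -2(82) + 2(-39) + 3(8) = -218
g_7 = -2(-218) + 2(82) + 3(-39) = 483
g_8 = -2(483) + 2(-218) + 3(82) = -1156
g_9 = -2(-1156) + 2(483) + 3(-218) = 2624
g_{10} = -2(2624) + 2(-1156) + 3(483) = -6111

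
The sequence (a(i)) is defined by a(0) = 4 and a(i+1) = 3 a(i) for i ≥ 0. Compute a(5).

a(1) = 3·4 = 12
a(2) = 3·12 = 36
a(3) = 3·36 = 108
a(4) = 3·108 = 324
a(5) = 3·324 = 972

972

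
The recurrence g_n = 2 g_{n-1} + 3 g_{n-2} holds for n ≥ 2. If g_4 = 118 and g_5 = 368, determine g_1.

8

Rearranging, g_{n-2} = (g_n - 2 g_{n-1}) / 3.
g_3 = (368 - 2·118) / 3 = 132/3 = 44
g_2 = (118 - 2·44) / 3 = 30/3 = 10
g_1 = (44 - 2·10) / 3 = 24/3 = 8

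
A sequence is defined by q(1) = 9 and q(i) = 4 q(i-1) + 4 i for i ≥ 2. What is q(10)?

q(2) = 4(9) + 8 = 44
q(3) = 4(44) + 12 = 188
q(4) = 4(188) + 16 = 768
q(5) = 4(768) + 20 = 3092
q(6) = 4(3092) + 24 = 12392
q(7) = 4(12392) + 28 = 49596
q(8) = 4(49596) + 32 = 198416
q(9) = 4(198416) + 36 = 793700
q(10) = 4(793700) + 40 = 3174840

3174840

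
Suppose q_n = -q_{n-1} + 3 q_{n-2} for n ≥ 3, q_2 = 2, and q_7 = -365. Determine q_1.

Let q_1 = v.
q_3 = -2 + 3v
q_4 = 8 - 3v
q_5 = -14 + 12v
q_6 = 38 - 21v
q_7 = -80 + 57v
So -80 + 57v = -365, giving v = -5.

-5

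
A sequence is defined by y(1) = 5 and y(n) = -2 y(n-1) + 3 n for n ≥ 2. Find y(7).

y(2) = -2*5 + 6 = -4
y(3) = -2*(-4) + 9 = 17
y(4) = -2*17 + 12 = -22
y(5) = -2*(-22) + 15 = 59
y(6) = -2*59 + 18 = -100
y(7) = -2*(-100) + 21 = 221

221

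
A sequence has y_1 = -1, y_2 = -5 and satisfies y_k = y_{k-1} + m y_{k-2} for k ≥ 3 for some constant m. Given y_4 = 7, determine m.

-2

y_3 = -5 - m
y_4 = -5 - 6m
So -5 - 6m = 7, giving m = -2.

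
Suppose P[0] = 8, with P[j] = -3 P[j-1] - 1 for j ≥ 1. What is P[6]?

P[1] = -3*8 - 1 = -25
P[2] = -3*(-25) - 1 = 74
P[3] = -3*74 - 1 = -223
P[4] = -3*(-223) - 1 = 668
P[5] = -3*668 - 1 = -2005
P[6] = -3*(-2005) - 1 = 6014

6014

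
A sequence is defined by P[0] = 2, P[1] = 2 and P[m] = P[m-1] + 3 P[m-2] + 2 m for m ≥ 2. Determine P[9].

P[2] = 2 + 3·2 + 4 = 12
P[3] = 12 + 3·2 + 6 = 24
P[4] = 24 + 3·12 + 8 = 68
P[5] = 68 + 3·24 + 10 = 150
P[6] = 150 + 3·68 + 12 = 366
P[7] = 366 + 3·150 + 14 = 830
P[8] = 830 + 3·366 + 16 = 1944
P[9] = 1944 + 3·830 + 18 = 4452

4452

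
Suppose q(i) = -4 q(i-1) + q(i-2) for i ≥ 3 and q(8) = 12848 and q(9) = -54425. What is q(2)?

4

Rearranging, q(i-2) = q(i) + 4 q(i-1).
q(7) = -54425 + 4·12848 = -3033
q(6) = 12848 + 4·(-3033) = 716
q(5) = -3033 + 4·716 = -169
q(4) = 716 + 4·(-169) = 40
q(3) = -169 + 4·40 = -9
q(2) = 40 + 4·(-9) = 4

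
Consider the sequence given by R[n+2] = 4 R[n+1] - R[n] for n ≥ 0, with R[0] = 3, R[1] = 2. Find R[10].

R[2] = 4(2) - 3 = 5
R[3] = 4(5) - 2 = 18
R[4] = 4(18) - 5 = 67
R[5] = 4(67) - 18 = 250
R[6] = 4(250) - 67 = 933
R[7] = 4(933) - 250 = 3482
R[8] = 4(3482) - 933 = 12995
R[9] = 4(12995) - 3482 = 48498
R[10] = 4(48498) - 12995 = 180997

180997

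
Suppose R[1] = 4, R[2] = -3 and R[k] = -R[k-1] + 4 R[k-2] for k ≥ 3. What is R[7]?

R[3] = -(-3) + 4*4 = 19
R[4] = -19 + 4*(-3) = -31
R[5] = -(-31) + 4*19 = 107
R[6] = -107 + 4*(-31) = -231
R[7] = -(-231) + 4*107 = 659

659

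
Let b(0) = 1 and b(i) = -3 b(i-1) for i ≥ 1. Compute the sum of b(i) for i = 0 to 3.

-20

b(1) = -3(1) = -3
b(2) = -3(-3) = 9
b(3) = -3(9) = -27
Sum = 1 + (-3) + 9 + (-27) = -20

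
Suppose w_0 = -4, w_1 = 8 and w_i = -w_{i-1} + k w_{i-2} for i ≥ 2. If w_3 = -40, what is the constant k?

-4

w_2 = -8 - 4k
w_3 = 8 + 12k
So 8 + 12k = -40, giving k = -4.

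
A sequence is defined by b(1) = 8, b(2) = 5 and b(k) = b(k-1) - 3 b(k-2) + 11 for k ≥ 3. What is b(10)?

b(3) = 5 - 3*8 + 11 = -8
b(4) = (-8) - 3*5 + 11 = -12
b(5) = (-12) - 3*(-8) + 11 = 23
b(6) = 23 - 3*(-12) + 11 = 70
b(7) = 70 - 3*23 + 11 = 12
b(8) = 12 - 3*70 + 11 = -187
b(9) = (-187) - 3*12 + 11 = -212
b(10) = (-212) - 3*(-187) + 11 = 360

360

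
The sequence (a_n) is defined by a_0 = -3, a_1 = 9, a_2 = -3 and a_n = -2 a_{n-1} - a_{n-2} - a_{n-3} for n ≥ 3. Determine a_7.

a_3 = -2*(-3) - 9 - (-3) = 0
a_4 = -2*0 - (-3) - 9 = -6
a_5 = -2*(-6) - 0 - (-3) = 15
a_6 = -2*15 - (-6) - 0 = -24
a_7 = -2*(-24) - 15 - (-6) = 39

39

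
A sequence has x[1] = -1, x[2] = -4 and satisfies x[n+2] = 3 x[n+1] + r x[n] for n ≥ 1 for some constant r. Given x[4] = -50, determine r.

x[3] = -12 - r
x[4] = -36 - 7r
So -36 - 7r = -50, giving r = 2.

2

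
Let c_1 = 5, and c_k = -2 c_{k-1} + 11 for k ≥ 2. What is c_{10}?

c_2 = -2(5) + 11 = 1
c_3 = -2(1) + 11 = 9
c_4 = -2(9) + 11 = -7
c_5 = -2(-7) + 11 = 25
c_6 = -2(25) + 11 = -39
c_7 = -2(-39) + 11 = 89
c_8 = -2(89) + 11 = -167
c_9 = -2(-167) + 11 = 345
c_{10} = -2(345) + 11 = -679

-679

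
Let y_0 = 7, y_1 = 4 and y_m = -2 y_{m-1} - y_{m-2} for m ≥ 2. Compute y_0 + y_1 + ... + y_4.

-15

y_2 = -2·4 - 7 = -15
y_3 = -2·(-15) - 4 = 26
y_4 = -2·26 - (-15) = -37
Sum = 7 + 4 + (-15) + 26 + (-37) = -15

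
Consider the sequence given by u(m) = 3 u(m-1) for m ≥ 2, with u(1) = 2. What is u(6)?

u(2) = 3(2) = 6
u(3) = 3(6) = 18
u(4) = 3(18) = 54
u(5) = 3(54) = 162
u(6) = 3(162) = 486

486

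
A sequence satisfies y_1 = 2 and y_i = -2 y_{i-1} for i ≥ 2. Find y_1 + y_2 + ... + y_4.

-10

y_2 = -2(2) = -4
y_3 = -2(-4) = 8
y_4 = -2(8) = -16
Sum = 2 + (-4) + 8 + (-16) = -10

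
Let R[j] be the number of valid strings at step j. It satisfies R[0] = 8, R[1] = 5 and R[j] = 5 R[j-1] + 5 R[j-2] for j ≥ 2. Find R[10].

R[2] = 5*5 + 5*8 = 65
R[3] = 5*65 + 5*5 = 350
R[4] = 5*350 + 5*65 = 2075
R[5] = 5*2075 + 5*350 = 12125
R[6] = 5*12125 + 5*2075 = 71000
R[7] = 5*71000 + 5*12125 = 415625
R[8] = 5*415625 + 5*71000 = 2433125
R[9] = 5*2433125 + 5*415625 = 14243750
R[10] = 5*14243750 + 5*2433125 = 83384375

83384375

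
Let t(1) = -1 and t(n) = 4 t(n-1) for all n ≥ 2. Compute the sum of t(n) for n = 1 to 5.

t(2) = 4·(-1) = -4
t(3) = 4·(-4) = -16
t(4) = 4·(-16) = -64
t(5) = 4·(-64) = -256
Sum = (-1) + (-4) + (-16) + (-64) + (-256) = -341

-341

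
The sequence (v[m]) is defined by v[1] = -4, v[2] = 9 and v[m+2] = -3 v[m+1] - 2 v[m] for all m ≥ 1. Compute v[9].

-1279

v[3] = -3·9 - 2·(-4) = -19
v[4] = -3·(-19) - 2·9 = 39
v[5] = -3·39 - 2·(-19) = -79
v[6] = -3·(-79) - 2·39 = 159
v[7] = -3·159 - 2·(-79) = -319
v[8] = -3·(-319) - 2·159 = 639
v[9] = -3·639 - 2·(-319) = -1279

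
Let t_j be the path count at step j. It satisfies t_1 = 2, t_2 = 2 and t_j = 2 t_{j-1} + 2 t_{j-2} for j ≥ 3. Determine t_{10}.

8480

t_3 = 2(2) + 2(2) = 8
t_4 = 2(8) + 2(2) = 20
t_5 = 2(20) + 2(8) = 56
t_6 = 2(56) + 2(20) = 152
t_7 = 2(152) + 2(56) = 416
t_8 = 2(416) + 2(152) = 1136
t_9 = 2(1136) + 2(416) = 3104
t_{10} = 2(3104) + 2(1136) = 8480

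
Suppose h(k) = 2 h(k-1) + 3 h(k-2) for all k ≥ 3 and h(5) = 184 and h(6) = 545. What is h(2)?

Rearranging, h(k-2) = (h(k) - 2 h(k-1)) / 3.
h(4) = (545 - 2*184) / 3 = 177/3 = 59
h(3) = (184 - 2*59) / 3 = 66/3 = 22
h(2) = (59 - 2*22) / 3 = 15/3 = 5

5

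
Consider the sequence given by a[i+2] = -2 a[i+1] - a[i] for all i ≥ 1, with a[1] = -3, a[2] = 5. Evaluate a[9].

-19

a[3] = -2(5) - (-3) = -7
a[4] = -2(-7) - 5 = 9
a[5] = -2(9) - (-7) = -11
a[6] = -2(-11) - 9 = 13
a[7] = -2(13) - (-11) = -15
a[8] = -2(-15) - 13 = 17
a[9] = -2(17) - (-15) = -19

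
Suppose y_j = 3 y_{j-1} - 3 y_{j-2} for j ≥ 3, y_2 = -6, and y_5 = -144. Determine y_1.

Let y_1 = z.
y_3 = -18 - 3z
y_4 = -36 - 9z
y_5 = -54 - 18z
So -54 - 18z = -144, giving z = 5.

5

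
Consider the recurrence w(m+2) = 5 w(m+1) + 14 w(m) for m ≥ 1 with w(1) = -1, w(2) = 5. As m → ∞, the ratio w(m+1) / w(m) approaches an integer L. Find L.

7

The characteristic equation is r^2 - 5r - 14 = 0, which factors as (r - 7)(r + 2) = 0.
So the roots are 7 and -2. Since |7| > |-2| and the coefficient of 7^m is non-zero, the ratio tends to 7.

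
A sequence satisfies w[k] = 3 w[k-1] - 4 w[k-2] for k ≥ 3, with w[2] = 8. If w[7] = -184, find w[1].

4

Let w[1] = x.
w[3] = 24 - 4x
w[4] = 40 - 12x
w[5] = 24 - 20x
w[6] = -88 - 12x
w[7] = -360 + 44x
So -360 + 44x = -184, giving x = 4.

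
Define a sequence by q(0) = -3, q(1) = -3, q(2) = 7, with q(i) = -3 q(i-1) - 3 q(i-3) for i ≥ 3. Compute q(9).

-17739

q(3) = -3*7 - 3*(-3) = -12
q(4) = -3*(-12) - 3*(-3) = 45
q(5) = -3*45 - 3*7 = -156
q(6) = -3*(-156) - 3*(-12) = 504
q(7) = -3*504 - 3*45 = -1647
q(8) = -3*(-1647) - 3*(-156) = 5409
q(9) = -3*5409 - 3*504 = -17739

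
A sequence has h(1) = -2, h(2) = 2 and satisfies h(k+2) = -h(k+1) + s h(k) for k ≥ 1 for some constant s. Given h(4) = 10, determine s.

h(3) = -2 - 2s
h(4) = 2 + 4s
So 2 + 4s = 10, giving s = 2.

2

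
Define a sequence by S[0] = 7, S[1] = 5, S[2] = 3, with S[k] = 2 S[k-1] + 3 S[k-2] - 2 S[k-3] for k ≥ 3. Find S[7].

311

S[3] = 2(3) + 3(5) - 2(7) = 7
S[4] = 2(7) + 3(3) - 2(5) = 13
S[5] = 2(13) + 3(7) - 2(3) = 41
S[6] = 2(41) + 3(13) - 2(7) = 107
S[7] = 2(107) + 3(41) - 2(13) = 311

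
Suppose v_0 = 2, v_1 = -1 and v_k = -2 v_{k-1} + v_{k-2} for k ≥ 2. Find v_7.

-309

v_2 = -2(-1) + 2 = 4
v_3 = -2(4) + (-1) = -9
v_4 = -2(-9) + 4 = 22
v_5 = -2(22) + (-9) = -53
v_6 = -2(-53) + 22 = 128
v_7 = -2(128) + (-53) = -309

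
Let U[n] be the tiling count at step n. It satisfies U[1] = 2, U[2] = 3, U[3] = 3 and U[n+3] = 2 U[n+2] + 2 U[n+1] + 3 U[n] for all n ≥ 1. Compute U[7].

450

U[4] = 2(3) + 2(3) + 3(2) = 18
U[5] = 2(18) + 2(3) + 3(3) = 51
U[6] = 2(51) + 2(18) + 3(3) = 147
U[7] = 2(147) + 2(51) + 3(18) = 450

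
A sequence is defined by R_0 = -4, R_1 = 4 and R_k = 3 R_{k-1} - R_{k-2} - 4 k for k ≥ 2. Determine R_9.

-2400

R_2 = 3*4 - (-4) - 8 = 8
R_3 = 3*8 - 4 - 12 = 8
R_4 = 3*8 - 8 - 16 = 0
R_5 = 3*0 - 8 - 20 = -28
R_6 = 3*(-28) - 0 - 24 = -108
R_7 = 3*(-108) - (-28) - 28 = -324
R_8 = 3*(-324) - (-108) - 32 = -896
R_9 = 3*(-896) - (-324) - 36 = -2400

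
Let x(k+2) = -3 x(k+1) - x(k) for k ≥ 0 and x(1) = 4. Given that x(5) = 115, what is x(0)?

-5

Let x(0) = w.
x(2) = -12 - w
x(3) = 32 + 3w
x(4) = -84 - 8w
x(5) = 220 + 21w
So 220 + 21w = 115, giving w = -5.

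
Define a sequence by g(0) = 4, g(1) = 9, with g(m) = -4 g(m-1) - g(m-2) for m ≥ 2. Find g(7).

29319

g(2) = -4(9) - 4 = -40
g(3) = -4(-40) - 9 = 151
g(4) = -4(151) - (-40) = -564
g(5) = -4(-564) - 151 = 2105
g(6) = -4(2105) - (-564) = -7856
g(7) = -4(-7856) - 2105 = 29319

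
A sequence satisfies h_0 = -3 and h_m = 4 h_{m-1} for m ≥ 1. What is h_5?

h_1 = 4*(-3) = -12
h_2 = 4*(-12) = -48
h_3 = 4*(-48) = -192
h_4 = 4*(-192) = -768
h_5 = 4*(-768) = -3072

-3072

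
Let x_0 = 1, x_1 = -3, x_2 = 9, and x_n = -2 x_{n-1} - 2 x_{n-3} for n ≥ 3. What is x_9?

-3408

x_3 = -2·9 - 2·1 = -20
x_4 = -2·(-20) - 2·(-3) = 46
x_5 = -2·46 - 2·9 = -110
x_6 = -2·(-110) - 2·(-20) = 260
x_7 = -2·260 - 2·46 = -612
x_8 = -2·(-612) - 2·(-110) = 1444
x_9 = -2·1444 - 2·260 = -3408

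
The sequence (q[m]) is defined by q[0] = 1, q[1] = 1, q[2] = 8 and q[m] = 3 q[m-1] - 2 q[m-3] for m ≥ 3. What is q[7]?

1324

q[3] = 3*8 - 2*1 = 22
q[4] = 3*22 - 2*1 = 64
q[5] = 3*64 - 2*8 = 176
q[6] = 3*176 - 2*22 = 484
q[7] = 3*484 - 2*64 = 1324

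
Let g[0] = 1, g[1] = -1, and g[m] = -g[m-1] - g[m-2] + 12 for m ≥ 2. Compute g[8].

g[2] = -(-1) - 1 + 12 = 12
g[3] = -12 - (-1) + 12 = 1
g[4] = -1 - 12 + 12 = -1
g[5] = -(-1) - 1 + 12 = 12
g[6] = -12 - (-1) + 12 = 1
g[7] = -1 - 12 + 12 = -1
g[8] = -(-1) - 1 + 12 = 12

12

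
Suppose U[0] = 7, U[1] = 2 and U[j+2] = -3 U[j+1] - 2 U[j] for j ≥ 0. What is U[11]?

U[2] = -3*2 - 2*7 = -20
U[3] = -3*(-20) - 2*2 = 56
U[4] = -3*56 - 2*(-20) = -128
U[5] = -3*(-128) - 2*56 = 272
U[6] = -3*272 - 2*(-128) = -560
U[7] = -3*(-560) - 2*272 = 1136
U[8] = -3*1136 - 2*(-560) = -2288
U[9] = -3*(-2288) - 2*1136 = 4592
U[10] = -3*4592 - 2*(-2288) = -9200
U[11] = -3*(-9200) - 2*4592 = 18416

18416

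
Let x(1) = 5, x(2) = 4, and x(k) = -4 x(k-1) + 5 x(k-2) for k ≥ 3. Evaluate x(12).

-8138016

x(3) = -4·4 + 5·5 = 9
x(4) = -4·9 + 5·4 = -16
x(5) = -4·(-16) + 5·9 = 109
x(6) = -4·109 + 5·(-16) = -516
x(7) = -4·(-516) + 5·109 = 2609
x(8) = -4·2609 + 5·(-516) = -13016
x(9) = -4·(-13016) + 5·2609 = 65109
x(10) = -4·65109 + 5·(-13016) = -325516
x(11) = -4·(-325516) + 5·65109 = 1627609
x(12) = -4·1627609 + 5·(-325516) = -8138016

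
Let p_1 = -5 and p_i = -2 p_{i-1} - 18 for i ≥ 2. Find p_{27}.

67108858

The fixed point is -18/(1 + 2) = -6, so p_i + 6 = -2(p_{i-1} + 6).
Hence p_i = 1·(-2)^{i-1} - 6.
p_{27} = 1·(-2)^{26} - 6 = 1·67108864 - 6 = 67108858.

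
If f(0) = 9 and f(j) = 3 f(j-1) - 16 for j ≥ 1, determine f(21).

The fixed point is -16/(1 - 3) = 8, so f(j) - 8 = 3(f(j-1) - 8).
Hence f(j) = 1·3^j + 8.
f(21) = 1·3^{21} + 8 = 1·10460353203 + 8 = 10460353211.

10460353211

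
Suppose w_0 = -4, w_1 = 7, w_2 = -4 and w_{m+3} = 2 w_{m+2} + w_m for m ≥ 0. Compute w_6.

-88

w_3 = 2(-4) + (-4) = -12
w_4 = 2(-12) + 7 = -17
w_5 = 2(-17) + (-4) = -38
w_6 = 2(-38) + (-12) = -88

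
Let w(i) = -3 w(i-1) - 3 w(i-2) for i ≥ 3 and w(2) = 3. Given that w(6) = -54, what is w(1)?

-3

Let w(1) = x.
w(3) = -9 - 3x
w(4) = 18 + 9x
w(5) = -27 - 18x
w(6) = 27 + 27x
So 27 + 27x = -54, giving x = -3.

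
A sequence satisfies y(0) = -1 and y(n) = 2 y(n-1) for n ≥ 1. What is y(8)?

y(1) = 2*(-1) = -2
y(2) = 2*(-2) = -4
y(3) = 2*(-4) = -8
y(4) = 2*(-8) = -16
y(5) = 2*(-16) = -32
y(6) = 2*(-32) = -64
y(7) = 2*(-64) = -128
y(8) = 2*(-128) = -256

-256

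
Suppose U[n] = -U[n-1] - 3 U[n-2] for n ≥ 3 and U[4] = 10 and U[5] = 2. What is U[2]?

Rearranging, U[n-2] = (U[n] + U[n-1]) / -3.
U[3] = (2 + 10) / -3 = 12/-3 = -4
U[2] = (10 + (-4)) / -3 = 6/-3 = -2

-2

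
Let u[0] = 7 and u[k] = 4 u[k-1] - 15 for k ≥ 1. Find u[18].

The fixed point is -15/(1 - 4) = 5, so u[k] - 5 = 4(u[k-1] - 5).
Hence u[k] = 2·4^k + 5.
u[18] = 2·4^{18} + 5 = 2·68719476736 + 5 = 137438953477.

137438953477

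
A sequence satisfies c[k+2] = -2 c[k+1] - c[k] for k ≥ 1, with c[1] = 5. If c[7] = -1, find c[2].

Let c[2] = v.
c[3] = -5 - 2v
c[4] = 10 + 3v
c[5] = -15 - 4v
c[6] = 20 + 5v
c[7] = -25 - 6v
So -25 - 6v = -1, giving v = -4.

-4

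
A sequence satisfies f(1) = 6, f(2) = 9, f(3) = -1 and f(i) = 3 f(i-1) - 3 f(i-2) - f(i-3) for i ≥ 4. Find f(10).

f(4) = 3·(-1) - 3·9 - 6 = -36
f(5) = 3·(-36) - 3·(-1) - 9 = -114
f(6) = 3·(-114) - 3·(-36) - (-1) = -233
f(7) = 3·(-233) - 3·(-114) - (-36) = -321
f(8) = 3·(-321) - 3·(-233) - (-114) = -150
f(9) = 3·(-150) - 3·(-321) - (-233) = 746
f(10) = 3·746 - 3·(-150) - (-321) = 3009

3009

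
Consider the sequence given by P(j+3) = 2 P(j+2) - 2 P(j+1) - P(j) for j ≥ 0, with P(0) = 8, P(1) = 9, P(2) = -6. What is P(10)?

P(3) = 2*(-6) - 2*9 - 8 = -38
P(4) = 2*(-38) - 2*(-6) - 9 = -73
P(5) = 2*(-73) - 2*(-38) - (-6) = -64
P(6) = 2*(-64) - 2*(-73) - (-38) = 56
P(7) = 2*56 - 2*(-64) - (-73) = 313
P(8) = 2*313 - 2*56 - (-64) = 578
P(9) = 2*578 - 2*313 - 56 = 474
P(10) = 2*474 - 2*578 - 313 = -521

-521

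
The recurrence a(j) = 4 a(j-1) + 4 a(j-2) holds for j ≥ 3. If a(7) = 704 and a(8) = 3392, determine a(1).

Rearranging, a(j-2) = (a(j) - 4 a(j-1)) / 4.
a(6) = (3392 - 4(704)) / 4 = 576/4 = 144
a(5) = (704 - 4(144)) / 4 = 128/4 = 32
a(4) = (144 - 4(32)) / 4 = 16/4 = 4
a(3) = (32 - 4(4)) / 4 = 16/4 = 4
a(2) = (4 - 4(4)) / 4 = -12/4 = -3
a(1) = (4 - 4(-3)) / 4 = 16/4 = 4

4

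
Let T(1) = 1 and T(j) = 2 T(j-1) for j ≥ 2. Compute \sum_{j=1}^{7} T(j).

127

T(2) = 2·1 = 2
T(3) = 2·2 = 4
T(4) = 2·4 = 8
T(5) = 2·8 = 16
T(6) = 2·16 = 32
T(7) = 2·32 = 64
Sum = 1 + 2 + 4 + 8 + 16 + 32 + 64 = 127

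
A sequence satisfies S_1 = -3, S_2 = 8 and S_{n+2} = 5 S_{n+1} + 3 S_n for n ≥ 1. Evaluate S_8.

S_3 = 5*8 + 3*(-3) = 31
S_4 = 5*31 + 3*8 = 179
S_5 = 5*179 + 3*31 = 988
S_6 = 5*988 + 3*179 = 5477
S_7 = 5*5477 + 3*988 = 30349
S_8 = 5*30349 + 3*5477 = 168176

168176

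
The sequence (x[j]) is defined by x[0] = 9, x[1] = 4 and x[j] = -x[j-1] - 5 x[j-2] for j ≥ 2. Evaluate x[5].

-361

x[2] = -4 - 5*9 = -49
x[3] = -(-49) - 5*4 = 29
x[4] = -29 - 5*(-49) = 216
x[5] = -216 - 5*29 = -361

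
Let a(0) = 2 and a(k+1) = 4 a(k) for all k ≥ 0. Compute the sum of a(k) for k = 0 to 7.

43690

a(1) = 4(2) = 8
a(2) = 4(8) = 32
a(3) = 4(32) = 128
a(4) = 4(128) = 512
a(5) = 4(512) = 2048
a(6) = 4(2048) = 8192
a(7) = 4(8192) = 32768
Sum = 2 + 8 + 32 + 128 + 512 + 2048 + 8192 + 32768 = 43690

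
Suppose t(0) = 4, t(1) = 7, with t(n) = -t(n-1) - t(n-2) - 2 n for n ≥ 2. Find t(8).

-19

t(2) = -7 - 4 - 4 = -15
t(3) = -(-15) - 7 - 6 = 2
t(4) = -2 - (-15) - 8 = 5
t(5) = -5 - 2 - 10 = -17
t(6) = -(-17) - 5 - 12 = 0
t(7) = -0 - (-17) - 14 = 3
t(8) = -3 - 0 - 16 = -19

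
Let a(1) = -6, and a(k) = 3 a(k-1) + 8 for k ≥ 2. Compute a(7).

a(2) = 3*(-6) + 8 = -10
a(3) = 3*(-10) + 8 = -22
a(4) = 3*(-22) + 8 = -58
a(5) = 3*(-58) + 8 = -166
a(6) = 3*(-166) + 8 = -490
a(7) = 3*(-490) + 8 = -1462

-1462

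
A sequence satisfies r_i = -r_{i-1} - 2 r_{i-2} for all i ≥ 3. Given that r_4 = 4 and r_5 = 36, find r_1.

6

Rearranging, r_{i-2} = (r_i + r_{i-1}) / -2.
r_3 = (36 + 4) / -2 = 40/-2 = -20
r_2 = (4 + (-20)) / -2 = -16/-2 = 8
r_1 = (-20 + 8) / -2 = -12/-2 = 6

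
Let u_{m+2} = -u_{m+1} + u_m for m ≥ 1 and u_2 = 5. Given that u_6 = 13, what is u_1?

Let u_1 = x.
u_3 = -5 + x
u_4 = 10 - x
u_5 = -15 + 2x
u_6 = 25 - 3x
So 25 - 3x = 13, giving x = 4.

4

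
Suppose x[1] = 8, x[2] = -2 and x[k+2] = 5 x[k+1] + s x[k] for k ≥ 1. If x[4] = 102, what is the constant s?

x[3] = -10 + 8s
x[4] = -50 + 38s
So -50 + 38s = 102, giving s = 4.

4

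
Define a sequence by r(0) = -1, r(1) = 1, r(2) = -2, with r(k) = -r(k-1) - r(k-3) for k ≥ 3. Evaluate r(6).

r(3) = -(-2) - (-1) = 3
r(4) = -3 - 1 = -4
r(5) = -(-4) - (-2) = 6
r(6) = -6 - 3 = -9

-9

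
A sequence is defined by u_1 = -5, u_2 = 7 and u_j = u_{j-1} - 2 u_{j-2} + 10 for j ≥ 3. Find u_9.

u_3 = 7 - 2(-5) + 10 = 27
u_4 = 27 - 2(7) + 10 = 23
u_5 = 23 - 2(27) + 10 = -21
u_6 = (-21) - 2(23) + 10 = -57
u_7 = (-57) - 2(-21) + 10 = -5
u_8 = (-5) - 2(-57) + 10 = 119
u_9 = 119 - 2(-5) + 10 = 139

139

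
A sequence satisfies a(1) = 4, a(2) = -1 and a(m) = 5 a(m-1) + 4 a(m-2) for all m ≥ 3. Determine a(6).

1699

a(3) = 5(-1) + 4(4) = 11
a(4) = 5(11) + 4(-1) = 51
a(5) = 5(51) + 4(11) = 299
a(6) = 5(299) + 4(51) = 1699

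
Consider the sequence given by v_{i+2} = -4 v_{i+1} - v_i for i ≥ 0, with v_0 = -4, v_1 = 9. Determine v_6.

v_2 = -4(9) - (-4) = -32
v_3 = -4(-32) - 9 = 119
v_4 = -4(119) - (-32) = -444
v_5 = -4(-444) - 119 = 1657
v_6 = -4(1657) - (-444) = -6184

-6184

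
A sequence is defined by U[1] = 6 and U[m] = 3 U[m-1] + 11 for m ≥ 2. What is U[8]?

25145

U[2] = 3·6 + 11 = 29
U[3] = 3·29 + 11 = 98
U[4] = 3·98 + 11 = 305
U[5] = 3·305 + 11 = 926
U[6] = 3·926 + 11 = 2789
U[7] = 3·2789 + 11 = 8378
U[8] = 3·8378 + 11 = 25145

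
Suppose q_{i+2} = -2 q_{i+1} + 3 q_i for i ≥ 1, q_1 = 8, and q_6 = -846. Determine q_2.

-6

Let q_2 = y.
q_3 = 24 - 2y
q_4 = -48 + 7y
q_5 = 168 - 20y
q_6 = -480 + 61y
So -480 + 61y = -846, giving y = -6.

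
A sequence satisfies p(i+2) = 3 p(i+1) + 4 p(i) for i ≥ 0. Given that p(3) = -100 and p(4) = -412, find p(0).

Rearranging, p(i-2) = (p(i) - 3 p(i-1)) / 4.
p(2) = (-412 - 3(-100)) / 4 = -112/4 = -28
p(1) = (-100 - 3(-28)) / 4 = -16/4 = -4
p(0) = (-28 - 3(-4)) / 4 = -16/4 = -4

-4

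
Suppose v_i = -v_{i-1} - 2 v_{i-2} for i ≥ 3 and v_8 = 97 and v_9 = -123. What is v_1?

9

Rearranging, v_{i-2} = (v_i + v_{i-1}) / -2.
v_7 = (-123 + 97) / -2 = -26/-2 = 13
v_6 = (97 + 13) / -2 = 110/-2 = -55
v_5 = (13 + (-55)) / -2 = -42/-2 = 21
v_4 = (-55 + 21) / -2 = -34/-2 = 17
v_3 = (21 + 17) / -2 = 38/-2 = -19
v_2 = (17 + (-19)) / -2 = -2/-2 = 1
v_1 = (-19 + 1) / -2 = -18/-2 = 9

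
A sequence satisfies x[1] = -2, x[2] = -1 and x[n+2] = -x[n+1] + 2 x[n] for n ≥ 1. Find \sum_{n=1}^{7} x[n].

x[3] = -(-1) + 2(-2) = -3
x[4] = -(-3) + 2(-1) = 1
x[5] = -1 + 2(-3) = -7
x[6] = -(-7) + 2(1) = 9
x[7] = -9 + 2(-7) = -23
Sum = (-2) + (-1) + (-3) + 1 + (-7) + 9 + (-23) = -26

-26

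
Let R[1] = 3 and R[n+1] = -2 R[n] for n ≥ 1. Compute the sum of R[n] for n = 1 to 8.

-255

R[2] = -2(3) = -6
R[3] = -2(-6) = 12
R[4] = -2(12) = -24
R[5] = -2(-24) = 48
R[6] = -2(48) = -96
R[7] = -2(-96) = 192
R[8] = -2(192) = -384
Sum = 3 + (-6) + 12 + (-24) + 48 + (-96) + 192 + (-384) = -255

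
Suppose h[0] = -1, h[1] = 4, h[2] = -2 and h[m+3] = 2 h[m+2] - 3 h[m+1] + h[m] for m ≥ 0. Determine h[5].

1

h[3] = 2·(-2) - 3·4 + (-1) = -17
h[4] = 2·(-17) - 3·(-2) + 4 = -24
h[5] = 2·(-24) - 3·(-17) + (-2) = 1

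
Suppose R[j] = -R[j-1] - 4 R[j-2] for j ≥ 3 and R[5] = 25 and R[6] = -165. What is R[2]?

-5

Rearranging, R[j-2] = (R[j] + R[j-1]) / -4.
R[4] = (-165 + 25) / -4 = -140/-4 = 35
R[3] = (25 + 35) / -4 = 60/-4 = -15
R[2] = (35 + (-15)) / -4 = 20/-4 = -5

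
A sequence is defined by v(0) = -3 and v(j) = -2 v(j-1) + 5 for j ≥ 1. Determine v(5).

v(1) = -2(-3) + 5 = 11
v(2) = -2(11) + 5 = -17
v(3) = -2(-17) + 5 = 39
v(4) = -2(39) + 5 = -73
v(5) = -2(-73) + 5 = 151

151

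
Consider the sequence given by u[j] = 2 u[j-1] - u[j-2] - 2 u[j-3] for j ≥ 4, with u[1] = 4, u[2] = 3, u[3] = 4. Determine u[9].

56

u[4] = 2*4 - 3 - 2*4 = -3
u[5] = 2*(-3) - 4 - 2*3 = -16
u[6] = 2*(-16) - (-3) - 2*4 = -37
u[7] = 2*(-37) - (-16) - 2*(-3) = -52
u[8] = 2*(-52) - (-37) - 2*(-16) = -35
u[9] = 2*(-35) - (-52) - 2*(-37) = 56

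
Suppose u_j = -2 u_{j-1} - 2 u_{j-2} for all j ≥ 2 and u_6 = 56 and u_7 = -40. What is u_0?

Rearranging, u_{j-2} = (u_j + 2 u_{j-1}) / -2.
u_5 = (-40 + 2(56)) / -2 = 72/-2 = -36
u_4 = (56 + 2(-36)) / -2 = -16/-2 = 8
u_3 = (-36 + 2(8)) / -2 = -20/-2 = 10
u_2 = (8 + 2(10)) / -2 = 28/-2 = -14
u_1 = (10 + 2(-14)) / -2 = -18/-2 = 9
u_0 = (-14 + 2(9)) / -2 = 4/-2 = -2

-2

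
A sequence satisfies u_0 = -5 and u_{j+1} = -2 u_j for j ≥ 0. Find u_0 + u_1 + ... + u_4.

-55

u_1 = -2(-5) = 10
u_2 = -2(10) = -20
u_3 = -2(-20) = 40
u_4 = -2(40) = -80
Sum = (-5) + 10 + (-20) + 40 + (-80) = -55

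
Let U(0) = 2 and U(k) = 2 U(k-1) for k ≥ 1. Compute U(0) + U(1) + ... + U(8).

U(1) = 2*2 = 4
U(2) = 2*4 = 8
U(3) = 2*8 = 16
U(4) = 2*16 = 32
U(5) = 2*32 = 64
U(6) = 2*64 = 128
U(7) = 2*128 = 256
U(8) = 2*256 = 512
Sum = 2 + 4 + 8 + 16 + 32 + 64 + 128 + 256 + 512 = 1022

1022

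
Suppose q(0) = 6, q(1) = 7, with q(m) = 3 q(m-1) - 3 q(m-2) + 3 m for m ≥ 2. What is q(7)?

q(2) = 3*7 - 3*6 + 6 = 9
q(3) = 3*9 - 3*7 + 9 = 15
q(4) = 3*15 - 3*9 + 12 = 30
q(5) = 3*30 - 3*15 + 15 = 60
q(6) = 3*60 - 3*30 + 18 = 108
q(7) = 3*108 - 3*60 + 21 = 165

165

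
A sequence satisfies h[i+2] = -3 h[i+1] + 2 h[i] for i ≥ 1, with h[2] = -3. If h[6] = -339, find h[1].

-1

Let h[1] = w.
h[3] = 9 + 2w
h[4] = -33 - 6w
h[5] = 117 + 22w
h[6] = -417 - 78w
So -417 - 78w = -339, giving w = -1.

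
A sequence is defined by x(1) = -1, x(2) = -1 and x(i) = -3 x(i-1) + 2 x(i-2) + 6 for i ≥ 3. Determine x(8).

-3089

x(3) = -3*(-1) + 2*(-1) + 6 = 7
x(4) = -3*7 + 2*(-1) + 6 = -17
x(5) = -3*(-17) + 2*7 + 6 = 71
x(6) = -3*71 + 2*(-17) + 6 = -241
x(7) = -3*(-241) + 2*71 + 6 = 871
x(8) = -3*871 + 2*(-241) + 6 = -3089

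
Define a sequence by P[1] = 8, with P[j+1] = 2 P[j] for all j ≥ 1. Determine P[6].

P[2] = 2·8 = 16
P[3] = 2·16 = 32
P[4] = 2·32 = 64
P[5] = 2·64 = 128
P[6] = 2·128 = 256

256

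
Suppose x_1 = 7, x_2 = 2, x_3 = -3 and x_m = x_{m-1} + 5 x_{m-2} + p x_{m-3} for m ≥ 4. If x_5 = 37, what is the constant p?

5

x_4 = 7 + 7p
x_5 = -8 + 9p
So -8 + 9p = 37, giving p = 5.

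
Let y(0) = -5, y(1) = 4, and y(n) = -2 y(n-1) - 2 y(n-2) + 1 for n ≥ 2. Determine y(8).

-83

y(2) = -2(4) - 2(-5) + 1 = 3
y(3) = -2(3) - 2(4) + 1 = -13
y(4) = -2(-13) - 2(3) + 1 = 21
y(5) = -2(21) - 2(-13) + 1 = -15
y(6) = -2(-15) - 2(21) + 1 = -11
y(7) = -2(-11) - 2(-15) + 1 = 53
y(8) = -2(53) - 2(-11) + 1 = -83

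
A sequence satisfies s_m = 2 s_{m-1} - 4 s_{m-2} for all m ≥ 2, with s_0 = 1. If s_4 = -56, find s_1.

7

Let s_1 = x.
s_2 = -4 + 2x
s_3 = -8
s_4 = -8x
So -8x = -56, giving x = 7.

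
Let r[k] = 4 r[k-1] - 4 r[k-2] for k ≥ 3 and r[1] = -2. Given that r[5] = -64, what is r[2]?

-5

Let r[2] = y.
r[3] = 8 + 4y
r[4] = 32 + 12y
r[5] = 96 + 32y
So 96 + 32y = -64, giving y = -5.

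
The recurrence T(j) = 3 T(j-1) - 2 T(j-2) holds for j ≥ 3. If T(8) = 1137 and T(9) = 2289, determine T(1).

-6

Rearranging, T(j-2) = (T(j) - 3 T(j-1)) / -2.
T(7) = (2289 - 3(1137)) / -2 = -1122/-2 = 561
T(6) = (1137 - 3(561)) / -2 = -546/-2 = 273
T(5) = (561 - 3(273)) / -2 = -258/-2 = 129
T(4) = (273 - 3(129)) / -2 = -114/-2 = 57
T(3) = (129 - 3(57)) / -2 = -42/-2 = 21
T(2) = (57 - 3(21)) / -2 = -6/-2 = 3
T(1) = (21 - 3(3)) / -2 = 12/-2 = -6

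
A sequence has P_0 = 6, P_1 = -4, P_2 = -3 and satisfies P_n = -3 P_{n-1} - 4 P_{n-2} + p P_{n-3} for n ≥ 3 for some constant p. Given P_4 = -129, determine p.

3

P_3 = 25 + 6p
P_4 = -63 - 22p
So -63 - 22p = -129, giving p = 3.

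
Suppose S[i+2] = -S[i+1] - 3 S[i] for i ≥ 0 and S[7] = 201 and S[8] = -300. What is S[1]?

-3

Rearranging, S[i-2] = (S[i] + S[i-1]) / -3.
S[6] = (-300 + 201) / -3 = -99/-3 = 33
S[5] = (201 + 33) / -3 = 234/-3 = -78
S[4] = (33 + (-78)) / -3 = -45/-3 = 15
S[3] = (-78 + 15) / -3 = -63/-3 = 21
S[2] = (15 + 21) / -3 = 36/-3 = -12
S[1] = (21 + (-12)) / -3 = 9/-3 = -3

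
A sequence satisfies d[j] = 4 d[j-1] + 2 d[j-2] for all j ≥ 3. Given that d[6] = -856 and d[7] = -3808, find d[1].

Rearranging, d[j-2] = (d[j] - 4 d[j-1]) / 2.
d[5] = (-3808 - 4·(-856)) / 2 = -384/2 = -192
d[4] = (-856 - 4·(-192)) / 2 = -88/2 = -44
d[3] = (-192 - 4·(-44)) / 2 = -16/2 = -8
d[2] = (-44 - 4·(-8)) / 2 = -12/2 = -6
d[1] = (-8 - 4·(-6)) / 2 = 16/2 = 8

8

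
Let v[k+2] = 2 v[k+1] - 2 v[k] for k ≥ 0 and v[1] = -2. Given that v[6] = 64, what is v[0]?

Let v[0] = z.
v[2] = -4 - 2z
v[3] = -4 - 4z
v[4] = -4z
v[5] = 8
v[6] = 16 + 8z
So 16 + 8z = 64, giving z = 6.

6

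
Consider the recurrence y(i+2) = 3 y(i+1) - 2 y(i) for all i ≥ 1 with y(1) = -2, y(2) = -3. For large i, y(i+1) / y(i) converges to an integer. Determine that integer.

The characteristic equation is r^2 - 3r + 2 = 0, which factors as (r - 2)(r - 1) = 0.
So the roots are 2 and 1. Since |2| > |1| and the coefficient of 2^i is non-zero, the ratio tends to 2.

2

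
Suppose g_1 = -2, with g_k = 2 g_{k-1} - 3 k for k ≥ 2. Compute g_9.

g_2 = 2*(-2) - 6 = -10
g_3 = 2*(-10) - 9 = -29
g_4 = 2*(-29) - 12 = -70
g_5 = 2*(-70) - 15 = -155
g_6 = 2*(-155) - 18 = -328
g_7 = 2*(-328) - 21 = -677
g_8 = 2*(-677) - 24 = -1378
g_9 = 2*(-1378) - 27 = -2783

-2783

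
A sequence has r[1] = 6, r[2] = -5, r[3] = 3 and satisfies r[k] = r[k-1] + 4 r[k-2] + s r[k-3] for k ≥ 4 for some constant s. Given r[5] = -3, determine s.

2

r[4] = -17 + 6s
r[5] = -5 + s
So -5 + s = -3, giving s = 2.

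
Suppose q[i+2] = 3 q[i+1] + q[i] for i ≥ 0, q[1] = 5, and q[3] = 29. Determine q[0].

-7

Let q[0] = z.
q[2] = 15 + z
q[3] = 50 + 3z
So 50 + 3z = 29, giving z = -7.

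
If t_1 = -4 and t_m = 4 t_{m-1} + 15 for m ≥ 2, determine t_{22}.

The fixed point is 15/(1 - 4) = -5, so t_m + 5 = 4(t_{m-1} + 5).
Hence t_m = 1·4^{m-1} - 5.
t_{22} = 1·4^{21} - 5 = 1·4398046511104 - 5 = 4398046511099.

4398046511099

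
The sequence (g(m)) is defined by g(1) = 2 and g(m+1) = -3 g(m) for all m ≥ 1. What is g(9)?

g(2) = -3·2 = -6
g(3) = -3·(-6) = 18
g(4) = -3·18 = -54
g(5) = -3·(-54) = 162
g(6) = -3·162 = -486
g(7) = -3·(-486) = 1458
g(8) = -3·1458 = -4374
g(9) = -3·(-4374) = 13122

13122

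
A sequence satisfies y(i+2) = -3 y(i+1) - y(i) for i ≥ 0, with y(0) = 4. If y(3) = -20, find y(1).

Let y(1) = z.
y(2) = -4 - 3z
y(3) = 12 + 8z
So 12 + 8z = -20, giving z = -4.

-4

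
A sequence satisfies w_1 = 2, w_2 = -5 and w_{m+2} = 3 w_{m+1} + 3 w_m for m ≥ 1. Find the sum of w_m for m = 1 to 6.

-792

w_3 = 3·(-5) + 3·2 = -9
w_4 = 3·(-9) + 3·(-5) = -42
w_5 = 3·(-42) + 3·(-9) = -153
w_6 = 3·(-153) + 3·(-42) = -585
Sum = 2 + (-5) + (-9) + (-42) + (-153) + (-585) = -792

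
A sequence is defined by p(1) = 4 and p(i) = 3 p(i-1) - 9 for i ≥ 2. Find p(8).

p(2) = 3·4 - 9 = 3
p(3) = 3·3 - 9 = 0
p(4) = 3·0 - 9 = -9
p(5) = 3·(-9) - 9 = -36
p(6) = 3·(-36) - 9 = -117
p(7) = 3·(-117) - 9 = -360
p(8) = 3·(-360) - 9 = -1089

-1089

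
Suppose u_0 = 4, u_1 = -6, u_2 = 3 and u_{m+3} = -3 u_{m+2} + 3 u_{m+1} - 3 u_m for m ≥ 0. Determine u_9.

u_3 = -3*3 + 3*(-6) - 3*4 = -39
u_4 = -3*(-39) + 3*3 - 3*(-6) = 144
u_5 = -3*144 + 3*(-39) - 3*3 = -558
u_6 = -3*(-558) + 3*144 - 3*(-39) = 2223
u_7 = -3*2223 + 3*(-558) - 3*144 = -8775
u_8 = -3*(-8775) + 3*2223 - 3*(-558) = 34668
u_9 = -3*34668 + 3*(-8775) - 3*2223 = -136998

-136998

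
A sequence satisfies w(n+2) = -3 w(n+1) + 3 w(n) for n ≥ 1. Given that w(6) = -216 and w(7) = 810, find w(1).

Rearranging, w(n-2) = (w(n) + 3 w(n-1)) / 3.
w(5) = (810 + 3(-216)) / 3 = 162/3 = 54
w(4) = (-216 + 3(54)) / 3 = -54/3 = -18
w(3) = (54 + 3(-18)) / 3 = 0/3 = 0
w(2) = (-18 + 3(0)) / 3 = -18/3 = -6
w(1) = (0 + 3(-6)) / 3 = -18/3 = -6

-6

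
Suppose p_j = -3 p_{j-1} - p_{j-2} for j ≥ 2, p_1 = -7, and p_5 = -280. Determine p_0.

Let p_0 = v.
p_2 = 21 - v
p_3 = -56 + 3v
p_4 = 147 - 8v
p_5 = -385 + 21v
So -385 + 21v = -280, giving v = 5.

5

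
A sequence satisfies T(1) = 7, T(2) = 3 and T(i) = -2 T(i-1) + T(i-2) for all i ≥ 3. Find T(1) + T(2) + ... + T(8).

24

T(3) = -2(3) + 7 = 1
T(4) = -2(1) + 3 = 1
T(5) = -2(1) + 1 = -1
T(6) = -2(-1) + 1 = 3
T(7) = -2(3) + (-1) = -7
T(8) = -2(-7) + 3 = 17
Sum = 7 + 3 + 1 + 1 + (-1) + 3 + (-7) + 17 = 24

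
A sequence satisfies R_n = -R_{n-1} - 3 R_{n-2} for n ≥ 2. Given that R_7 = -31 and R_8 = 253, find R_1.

5

Rearranging, R_{n-2} = (R_n + R_{n-1}) / -3.
R_6 = (253 + (-31)) / -3 = 222/-3 = -74
R_5 = (-31 + (-74)) / -3 = -105/-3 = 35
R_4 = (-74 + 35) / -3 = -39/-3 = 13
R_3 = (35 + 13) / -3 = 48/-3 = -16
R_2 = (13 + (-16)) / -3 = -3/-3 = 1
R_1 = (-16 + 1) / -3 = -15/-3 = 5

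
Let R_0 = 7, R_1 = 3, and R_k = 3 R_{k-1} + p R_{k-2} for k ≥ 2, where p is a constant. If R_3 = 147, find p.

5

R_2 = 9 + 7p
R_3 = 27 + 24p
So 27 + 24p = 147, giving p = 5.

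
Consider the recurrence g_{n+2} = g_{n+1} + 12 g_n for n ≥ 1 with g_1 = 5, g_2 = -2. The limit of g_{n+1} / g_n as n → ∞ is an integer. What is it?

4

The characteristic equation is r^2 - r - 12 = 0, which factors as (r - 4)(r + 3) = 0.
So the roots are 4 and -3. Since |4| > |-3| and the coefficient of 4^n is non-zero, the ratio tends to 4.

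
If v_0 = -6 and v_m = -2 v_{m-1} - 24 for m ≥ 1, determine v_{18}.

The fixed point is -24/(1 + 2) = -8, so v_m + 8 = -2(v_{m-1} + 8).
Hence v_m = 2·(-2)^m - 8.
v_{18} = 2·(-2)^{18} - 8 = 2·262144 - 8 = 524280.

524280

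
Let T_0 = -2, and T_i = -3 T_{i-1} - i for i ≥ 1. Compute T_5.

439

T_1 = -3·(-2) - 1 = 5
T_2 = -3·5 - 2 = -17
T_3 = -3·(-17) - 3 = 48
T_4 = -3·48 - 4 = -148
T_5 = -3·(-148) - 5 = 439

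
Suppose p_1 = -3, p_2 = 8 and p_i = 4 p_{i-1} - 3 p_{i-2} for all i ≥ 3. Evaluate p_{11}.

324761

p_3 = 4(8) - 3(-3) = 41
p_4 = 4(41) - 3(8) = 140
p_5 = 4(140) - 3(41) = 437
p_6 = 4(437) - 3(140) = 1328
p_7 = 4(1328) - 3(437) = 4001
p_8 = 4(4001) - 3(1328) = 12020
p_9 = 4(12020) - 3(4001) = 36077
p_{10} = 4(36077) - 3(12020) = 108248
p_{11} = 4(108248) - 3(36077) = 324761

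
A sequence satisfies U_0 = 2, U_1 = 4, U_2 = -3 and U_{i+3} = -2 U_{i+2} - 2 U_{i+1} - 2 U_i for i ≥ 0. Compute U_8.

28

U_3 = -2(-3) - 2(4) - 2(2) = -6
U_4 = -2(-6) - 2(-3) - 2(4) = 10
U_5 = -2(10) - 2(-6) - 2(-3) = -2
U_6 = -2(-2) - 2(10) - 2(-6) = -4
U_7 = -2(-4) - 2(-2) - 2(10) = -8
U_8 = -2(-8) - 2(-4) - 2(-2) = 28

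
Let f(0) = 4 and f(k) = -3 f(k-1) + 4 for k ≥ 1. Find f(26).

The fixed point is 4/(1 + 3) = 1, so f(k) - 1 = -3(f(k-1) - 1).
Hence f(k) = 3·(-3)^k + 1.
f(26) = 3·(-3)^{26} + 1 = 3·2541865828329 + 1 = 7625597484988.

7625597484988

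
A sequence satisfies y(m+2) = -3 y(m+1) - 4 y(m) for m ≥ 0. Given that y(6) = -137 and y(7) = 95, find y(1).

Rearranging, y(m-2) = (y(m) + 3 y(m-1)) / -4.
y(5) = (95 + 3·(-137)) / -4 = -316/-4 = 79
y(4) = (-137 + 3·79) / -4 = 100/-4 = -25
y(3) = (79 + 3·(-25)) / -4 = 4/-4 = -1
y(2) = (-25 + 3·(-1)) / -4 = -28/-4 = 7
y(1) = (-1 + 3·7) / -4 = 20/-4 = -5

-5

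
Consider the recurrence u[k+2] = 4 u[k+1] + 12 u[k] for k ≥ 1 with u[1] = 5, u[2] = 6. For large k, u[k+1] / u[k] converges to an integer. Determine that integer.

6

The characteristic equation is r^2 - 4r - 12 = 0, which factors as (r - 6)(r + 2) = 0.
So the roots are 6 and -2. Since |6| > |-2| and the coefficient of 6^k is non-zero, the ratio tends to 6.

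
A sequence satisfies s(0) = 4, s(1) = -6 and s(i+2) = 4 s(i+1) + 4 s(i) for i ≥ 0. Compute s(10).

-3270656

s(2) = 4(-6) + 4(4) = -8
s(3) = 4(-8) + 4(-6) = -56
s(4) = 4(-56) + 4(-8) = -256
s(5) = 4(-256) + 4(-56) = -1248
s(6) = 4(-1248) + 4(-256) = -6016
s(7) = 4(-6016) + 4(-1248) = -29056
s(8) = 4(-29056) + 4(-6016) = -140288
s(9) = 4(-140288) + 4(-29056) = -677376
s(10) = 4(-677376) + 4(-140288) = -3270656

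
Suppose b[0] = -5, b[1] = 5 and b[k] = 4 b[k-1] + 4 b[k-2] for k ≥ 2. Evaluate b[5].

400

b[2] = 4·5 + 4·(-5) = 0
b[3] = 4·0 + 4·5 = 20
b[4] = 4·20 + 4·0 = 80
b[5] = 4·80 + 4·20 = 400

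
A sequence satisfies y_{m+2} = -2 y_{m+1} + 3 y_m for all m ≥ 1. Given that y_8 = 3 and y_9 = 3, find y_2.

Rearranging, y_{m-2} = (y_m + 2 y_{m-1}) / 3.
y_7 = (3 + 2(3)) / 3 = 9/3 = 3
y_6 = (3 + 2(3)) / 3 = 9/3 = 3
y_5 = (3 + 2(3)) / 3 = 9/3 = 3
y_4 = (3 + 2(3)) / 3 = 9/3 = 3
y_3 = (3 + 2(3)) / 3 = 9/3 = 3
y_2 = (3 + 2(3)) / 3 = 9/3 = 3

3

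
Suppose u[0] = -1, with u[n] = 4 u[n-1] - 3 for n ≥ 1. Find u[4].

u[1] = 4(-1) - 3 = -7
u[2] = 4(-7) - 3 = -31
u[3] = 4(-31) - 3 = -127
u[4] = 4(-127) - 3 = -511

-511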